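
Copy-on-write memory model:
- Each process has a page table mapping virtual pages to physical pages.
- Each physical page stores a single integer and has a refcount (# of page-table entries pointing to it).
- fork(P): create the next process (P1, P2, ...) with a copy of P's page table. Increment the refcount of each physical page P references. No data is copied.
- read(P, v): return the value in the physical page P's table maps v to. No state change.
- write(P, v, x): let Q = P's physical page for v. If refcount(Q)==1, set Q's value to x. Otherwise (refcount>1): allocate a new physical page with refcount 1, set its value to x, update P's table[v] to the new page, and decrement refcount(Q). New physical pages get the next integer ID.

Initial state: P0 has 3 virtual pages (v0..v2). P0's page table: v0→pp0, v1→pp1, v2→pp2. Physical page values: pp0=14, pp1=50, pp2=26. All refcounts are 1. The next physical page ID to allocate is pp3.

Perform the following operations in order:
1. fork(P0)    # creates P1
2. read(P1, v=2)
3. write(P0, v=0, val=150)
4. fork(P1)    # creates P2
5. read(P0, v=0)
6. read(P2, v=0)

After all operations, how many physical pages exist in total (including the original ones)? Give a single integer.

Op 1: fork(P0) -> P1. 3 ppages; refcounts: pp0:2 pp1:2 pp2:2
Op 2: read(P1, v2) -> 26. No state change.
Op 3: write(P0, v0, 150). refcount(pp0)=2>1 -> COPY to pp3. 4 ppages; refcounts: pp0:1 pp1:2 pp2:2 pp3:1
Op 4: fork(P1) -> P2. 4 ppages; refcounts: pp0:2 pp1:3 pp2:3 pp3:1
Op 5: read(P0, v0) -> 150. No state change.
Op 6: read(P2, v0) -> 14. No state change.

Answer: 4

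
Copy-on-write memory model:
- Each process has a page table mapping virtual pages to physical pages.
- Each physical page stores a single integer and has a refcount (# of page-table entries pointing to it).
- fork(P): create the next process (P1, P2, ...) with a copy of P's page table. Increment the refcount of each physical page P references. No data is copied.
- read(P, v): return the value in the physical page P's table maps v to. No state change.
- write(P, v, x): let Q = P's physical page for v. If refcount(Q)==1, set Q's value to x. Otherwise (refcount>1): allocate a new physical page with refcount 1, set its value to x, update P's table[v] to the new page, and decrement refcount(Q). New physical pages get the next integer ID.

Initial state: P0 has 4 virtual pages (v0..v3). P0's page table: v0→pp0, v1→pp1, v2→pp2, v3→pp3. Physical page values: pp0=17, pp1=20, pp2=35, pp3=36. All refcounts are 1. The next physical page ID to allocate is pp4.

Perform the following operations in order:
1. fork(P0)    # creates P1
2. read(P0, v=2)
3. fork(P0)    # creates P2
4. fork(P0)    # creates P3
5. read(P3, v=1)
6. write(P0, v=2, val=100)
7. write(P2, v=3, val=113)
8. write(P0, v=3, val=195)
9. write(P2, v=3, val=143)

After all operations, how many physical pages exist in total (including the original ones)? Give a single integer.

Op 1: fork(P0) -> P1. 4 ppages; refcounts: pp0:2 pp1:2 pp2:2 pp3:2
Op 2: read(P0, v2) -> 35. No state change.
Op 3: fork(P0) -> P2. 4 ppages; refcounts: pp0:3 pp1:3 pp2:3 pp3:3
Op 4: fork(P0) -> P3. 4 ppages; refcounts: pp0:4 pp1:4 pp2:4 pp3:4
Op 5: read(P3, v1) -> 20. No state change.
Op 6: write(P0, v2, 100). refcount(pp2)=4>1 -> COPY to pp4. 5 ppages; refcounts: pp0:4 pp1:4 pp2:3 pp3:4 pp4:1
Op 7: write(P2, v3, 113). refcount(pp3)=4>1 -> COPY to pp5. 6 ppages; refcounts: pp0:4 pp1:4 pp2:3 pp3:3 pp4:1 pp5:1
Op 8: write(P0, v3, 195). refcount(pp3)=3>1 -> COPY to pp6. 7 ppages; refcounts: pp0:4 pp1:4 pp2:3 pp3:2 pp4:1 pp5:1 pp6:1
Op 9: write(P2, v3, 143). refcount(pp5)=1 -> write in place. 7 ppages; refcounts: pp0:4 pp1:4 pp2:3 pp3:2 pp4:1 pp5:1 pp6:1

Answer: 7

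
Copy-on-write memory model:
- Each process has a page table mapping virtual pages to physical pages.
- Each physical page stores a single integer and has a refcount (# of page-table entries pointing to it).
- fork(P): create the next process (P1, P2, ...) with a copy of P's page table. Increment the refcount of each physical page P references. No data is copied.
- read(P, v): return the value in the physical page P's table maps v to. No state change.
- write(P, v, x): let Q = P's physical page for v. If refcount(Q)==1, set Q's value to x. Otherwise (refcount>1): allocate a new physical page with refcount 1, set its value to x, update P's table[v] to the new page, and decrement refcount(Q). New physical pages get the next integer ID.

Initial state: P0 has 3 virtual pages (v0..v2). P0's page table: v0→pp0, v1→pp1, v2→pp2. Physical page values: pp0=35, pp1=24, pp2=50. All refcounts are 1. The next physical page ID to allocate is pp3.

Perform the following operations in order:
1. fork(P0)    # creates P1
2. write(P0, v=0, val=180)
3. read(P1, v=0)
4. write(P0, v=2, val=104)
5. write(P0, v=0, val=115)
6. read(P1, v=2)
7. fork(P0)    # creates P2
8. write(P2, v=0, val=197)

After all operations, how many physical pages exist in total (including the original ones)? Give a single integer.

Op 1: fork(P0) -> P1. 3 ppages; refcounts: pp0:2 pp1:2 pp2:2
Op 2: write(P0, v0, 180). refcount(pp0)=2>1 -> COPY to pp3. 4 ppages; refcounts: pp0:1 pp1:2 pp2:2 pp3:1
Op 3: read(P1, v0) -> 35. No state change.
Op 4: write(P0, v2, 104). refcount(pp2)=2>1 -> COPY to pp4. 5 ppages; refcounts: pp0:1 pp1:2 pp2:1 pp3:1 pp4:1
Op 5: write(P0, v0, 115). refcount(pp3)=1 -> write in place. 5 ppages; refcounts: pp0:1 pp1:2 pp2:1 pp3:1 pp4:1
Op 6: read(P1, v2) -> 50. No state change.
Op 7: fork(P0) -> P2. 5 ppages; refcounts: pp0:1 pp1:3 pp2:1 pp3:2 pp4:2
Op 8: write(P2, v0, 197). refcount(pp3)=2>1 -> COPY to pp5. 6 ppages; refcounts: pp0:1 pp1:3 pp2:1 pp3:1 pp4:2 pp5:1

Answer: 6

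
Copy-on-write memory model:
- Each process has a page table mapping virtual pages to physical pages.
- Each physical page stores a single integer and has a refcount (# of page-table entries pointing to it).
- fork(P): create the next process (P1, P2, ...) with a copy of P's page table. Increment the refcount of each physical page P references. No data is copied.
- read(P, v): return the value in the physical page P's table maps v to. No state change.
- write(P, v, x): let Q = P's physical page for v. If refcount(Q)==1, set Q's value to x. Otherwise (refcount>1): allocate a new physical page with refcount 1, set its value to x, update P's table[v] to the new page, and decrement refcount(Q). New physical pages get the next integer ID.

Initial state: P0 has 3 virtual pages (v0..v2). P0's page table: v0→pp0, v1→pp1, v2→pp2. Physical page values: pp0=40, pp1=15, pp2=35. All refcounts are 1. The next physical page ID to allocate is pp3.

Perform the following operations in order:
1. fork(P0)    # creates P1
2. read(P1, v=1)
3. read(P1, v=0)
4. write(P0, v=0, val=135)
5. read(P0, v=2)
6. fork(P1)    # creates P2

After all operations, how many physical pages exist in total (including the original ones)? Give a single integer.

Answer: 4

Derivation:
Op 1: fork(P0) -> P1. 3 ppages; refcounts: pp0:2 pp1:2 pp2:2
Op 2: read(P1, v1) -> 15. No state change.
Op 3: read(P1, v0) -> 40. No state change.
Op 4: write(P0, v0, 135). refcount(pp0)=2>1 -> COPY to pp3. 4 ppages; refcounts: pp0:1 pp1:2 pp2:2 pp3:1
Op 5: read(P0, v2) -> 35. No state change.
Op 6: fork(P1) -> P2. 4 ppages; refcounts: pp0:2 pp1:3 pp2:3 pp3:1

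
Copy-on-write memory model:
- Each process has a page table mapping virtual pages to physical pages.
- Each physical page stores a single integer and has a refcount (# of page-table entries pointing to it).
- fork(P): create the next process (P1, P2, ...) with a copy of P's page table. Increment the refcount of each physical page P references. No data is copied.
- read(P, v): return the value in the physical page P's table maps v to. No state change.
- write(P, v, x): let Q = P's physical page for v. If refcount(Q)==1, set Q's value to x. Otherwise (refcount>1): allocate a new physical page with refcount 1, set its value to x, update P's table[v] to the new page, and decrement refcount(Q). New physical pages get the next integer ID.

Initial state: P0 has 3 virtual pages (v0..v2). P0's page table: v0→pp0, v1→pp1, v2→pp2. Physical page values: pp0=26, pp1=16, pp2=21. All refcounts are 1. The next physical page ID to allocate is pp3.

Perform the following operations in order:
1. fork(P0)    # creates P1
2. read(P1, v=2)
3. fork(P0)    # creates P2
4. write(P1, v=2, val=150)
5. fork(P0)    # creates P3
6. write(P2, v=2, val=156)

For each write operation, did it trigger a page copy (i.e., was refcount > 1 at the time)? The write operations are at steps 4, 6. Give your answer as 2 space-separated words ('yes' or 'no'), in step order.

Op 1: fork(P0) -> P1. 3 ppages; refcounts: pp0:2 pp1:2 pp2:2
Op 2: read(P1, v2) -> 21. No state change.
Op 3: fork(P0) -> P2. 3 ppages; refcounts: pp0:3 pp1:3 pp2:3
Op 4: write(P1, v2, 150). refcount(pp2)=3>1 -> COPY to pp3. 4 ppages; refcounts: pp0:3 pp1:3 pp2:2 pp3:1
Op 5: fork(P0) -> P3. 4 ppages; refcounts: pp0:4 pp1:4 pp2:3 pp3:1
Op 6: write(P2, v2, 156). refcount(pp2)=3>1 -> COPY to pp4. 5 ppages; refcounts: pp0:4 pp1:4 pp2:2 pp3:1 pp4:1

yes yes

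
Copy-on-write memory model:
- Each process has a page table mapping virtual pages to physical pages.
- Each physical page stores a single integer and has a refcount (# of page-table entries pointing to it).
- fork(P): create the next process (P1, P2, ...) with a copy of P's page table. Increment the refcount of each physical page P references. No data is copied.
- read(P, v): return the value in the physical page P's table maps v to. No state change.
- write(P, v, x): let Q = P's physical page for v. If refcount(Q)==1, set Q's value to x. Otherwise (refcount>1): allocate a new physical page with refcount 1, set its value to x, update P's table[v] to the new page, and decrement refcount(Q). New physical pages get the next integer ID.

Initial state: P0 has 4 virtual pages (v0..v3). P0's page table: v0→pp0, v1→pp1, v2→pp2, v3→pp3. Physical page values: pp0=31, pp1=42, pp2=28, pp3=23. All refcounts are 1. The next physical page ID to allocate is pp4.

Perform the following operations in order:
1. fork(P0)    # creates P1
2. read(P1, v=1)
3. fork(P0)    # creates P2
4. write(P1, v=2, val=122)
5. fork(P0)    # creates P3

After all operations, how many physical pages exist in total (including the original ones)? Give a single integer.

Answer: 5

Derivation:
Op 1: fork(P0) -> P1. 4 ppages; refcounts: pp0:2 pp1:2 pp2:2 pp3:2
Op 2: read(P1, v1) -> 42. No state change.
Op 3: fork(P0) -> P2. 4 ppages; refcounts: pp0:3 pp1:3 pp2:3 pp3:3
Op 4: write(P1, v2, 122). refcount(pp2)=3>1 -> COPY to pp4. 5 ppages; refcounts: pp0:3 pp1:3 pp2:2 pp3:3 pp4:1
Op 5: fork(P0) -> P3. 5 ppages; refcounts: pp0:4 pp1:4 pp2:3 pp3:4 pp4:1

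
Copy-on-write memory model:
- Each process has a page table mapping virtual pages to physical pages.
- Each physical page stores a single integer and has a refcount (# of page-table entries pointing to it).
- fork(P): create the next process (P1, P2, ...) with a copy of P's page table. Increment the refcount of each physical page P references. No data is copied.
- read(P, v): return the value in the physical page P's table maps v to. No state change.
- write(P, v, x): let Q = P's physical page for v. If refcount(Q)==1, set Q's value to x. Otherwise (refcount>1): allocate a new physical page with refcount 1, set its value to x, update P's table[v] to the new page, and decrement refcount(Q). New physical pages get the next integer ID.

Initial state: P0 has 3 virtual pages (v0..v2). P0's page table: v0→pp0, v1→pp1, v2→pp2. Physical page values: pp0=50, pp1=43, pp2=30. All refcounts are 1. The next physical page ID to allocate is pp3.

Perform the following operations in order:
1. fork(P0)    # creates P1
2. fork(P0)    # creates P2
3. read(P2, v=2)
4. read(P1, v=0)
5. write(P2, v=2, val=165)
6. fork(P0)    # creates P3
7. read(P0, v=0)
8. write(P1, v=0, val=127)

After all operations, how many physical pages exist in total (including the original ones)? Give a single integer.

Op 1: fork(P0) -> P1. 3 ppages; refcounts: pp0:2 pp1:2 pp2:2
Op 2: fork(P0) -> P2. 3 ppages; refcounts: pp0:3 pp1:3 pp2:3
Op 3: read(P2, v2) -> 30. No state change.
Op 4: read(P1, v0) -> 50. No state change.
Op 5: write(P2, v2, 165). refcount(pp2)=3>1 -> COPY to pp3. 4 ppages; refcounts: pp0:3 pp1:3 pp2:2 pp3:1
Op 6: fork(P0) -> P3. 4 ppages; refcounts: pp0:4 pp1:4 pp2:3 pp3:1
Op 7: read(P0, v0) -> 50. No state change.
Op 8: write(P1, v0, 127). refcount(pp0)=4>1 -> COPY to pp4. 5 ppages; refcounts: pp0:3 pp1:4 pp2:3 pp3:1 pp4:1

Answer: 5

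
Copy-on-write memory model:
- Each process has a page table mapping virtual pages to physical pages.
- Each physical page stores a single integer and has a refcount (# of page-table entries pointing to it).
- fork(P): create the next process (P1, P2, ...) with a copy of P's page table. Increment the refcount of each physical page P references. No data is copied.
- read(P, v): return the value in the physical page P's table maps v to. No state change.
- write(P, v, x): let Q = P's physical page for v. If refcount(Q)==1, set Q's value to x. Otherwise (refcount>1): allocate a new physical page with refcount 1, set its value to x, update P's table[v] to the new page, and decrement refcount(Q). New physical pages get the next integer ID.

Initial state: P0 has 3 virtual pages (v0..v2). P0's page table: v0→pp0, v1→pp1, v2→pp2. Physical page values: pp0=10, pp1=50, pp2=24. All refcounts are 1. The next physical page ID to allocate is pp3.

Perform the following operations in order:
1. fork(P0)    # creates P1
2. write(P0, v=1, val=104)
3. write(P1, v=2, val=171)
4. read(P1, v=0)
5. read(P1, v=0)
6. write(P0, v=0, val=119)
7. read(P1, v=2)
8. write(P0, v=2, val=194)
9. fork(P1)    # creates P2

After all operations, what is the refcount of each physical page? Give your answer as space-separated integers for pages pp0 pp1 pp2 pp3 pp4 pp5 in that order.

Answer: 2 2 1 1 2 1

Derivation:
Op 1: fork(P0) -> P1. 3 ppages; refcounts: pp0:2 pp1:2 pp2:2
Op 2: write(P0, v1, 104). refcount(pp1)=2>1 -> COPY to pp3. 4 ppages; refcounts: pp0:2 pp1:1 pp2:2 pp3:1
Op 3: write(P1, v2, 171). refcount(pp2)=2>1 -> COPY to pp4. 5 ppages; refcounts: pp0:2 pp1:1 pp2:1 pp3:1 pp4:1
Op 4: read(P1, v0) -> 10. No state change.
Op 5: read(P1, v0) -> 10. No state change.
Op 6: write(P0, v0, 119). refcount(pp0)=2>1 -> COPY to pp5. 6 ppages; refcounts: pp0:1 pp1:1 pp2:1 pp3:1 pp4:1 pp5:1
Op 7: read(P1, v2) -> 171. No state change.
Op 8: write(P0, v2, 194). refcount(pp2)=1 -> write in place. 6 ppages; refcounts: pp0:1 pp1:1 pp2:1 pp3:1 pp4:1 pp5:1
Op 9: fork(P1) -> P2. 6 ppages; refcounts: pp0:2 pp1:2 pp2:1 pp3:1 pp4:2 pp5:1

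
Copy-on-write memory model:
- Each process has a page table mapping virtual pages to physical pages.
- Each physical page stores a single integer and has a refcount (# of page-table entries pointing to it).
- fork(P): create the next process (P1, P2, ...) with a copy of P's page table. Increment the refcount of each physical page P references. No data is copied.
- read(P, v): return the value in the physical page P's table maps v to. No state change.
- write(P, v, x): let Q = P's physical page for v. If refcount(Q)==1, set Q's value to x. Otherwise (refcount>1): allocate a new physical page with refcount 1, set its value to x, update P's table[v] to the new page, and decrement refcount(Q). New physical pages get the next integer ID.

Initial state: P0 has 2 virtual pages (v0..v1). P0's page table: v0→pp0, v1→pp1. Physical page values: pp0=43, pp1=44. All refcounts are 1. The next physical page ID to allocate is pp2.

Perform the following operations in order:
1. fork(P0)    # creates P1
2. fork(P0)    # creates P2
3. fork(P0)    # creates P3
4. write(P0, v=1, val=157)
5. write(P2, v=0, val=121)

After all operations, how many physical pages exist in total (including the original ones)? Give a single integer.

Answer: 4

Derivation:
Op 1: fork(P0) -> P1. 2 ppages; refcounts: pp0:2 pp1:2
Op 2: fork(P0) -> P2. 2 ppages; refcounts: pp0:3 pp1:3
Op 3: fork(P0) -> P3. 2 ppages; refcounts: pp0:4 pp1:4
Op 4: write(P0, v1, 157). refcount(pp1)=4>1 -> COPY to pp2. 3 ppages; refcounts: pp0:4 pp1:3 pp2:1
Op 5: write(P2, v0, 121). refcount(pp0)=4>1 -> COPY to pp3. 4 ppages; refcounts: pp0:3 pp1:3 pp2:1 pp3:1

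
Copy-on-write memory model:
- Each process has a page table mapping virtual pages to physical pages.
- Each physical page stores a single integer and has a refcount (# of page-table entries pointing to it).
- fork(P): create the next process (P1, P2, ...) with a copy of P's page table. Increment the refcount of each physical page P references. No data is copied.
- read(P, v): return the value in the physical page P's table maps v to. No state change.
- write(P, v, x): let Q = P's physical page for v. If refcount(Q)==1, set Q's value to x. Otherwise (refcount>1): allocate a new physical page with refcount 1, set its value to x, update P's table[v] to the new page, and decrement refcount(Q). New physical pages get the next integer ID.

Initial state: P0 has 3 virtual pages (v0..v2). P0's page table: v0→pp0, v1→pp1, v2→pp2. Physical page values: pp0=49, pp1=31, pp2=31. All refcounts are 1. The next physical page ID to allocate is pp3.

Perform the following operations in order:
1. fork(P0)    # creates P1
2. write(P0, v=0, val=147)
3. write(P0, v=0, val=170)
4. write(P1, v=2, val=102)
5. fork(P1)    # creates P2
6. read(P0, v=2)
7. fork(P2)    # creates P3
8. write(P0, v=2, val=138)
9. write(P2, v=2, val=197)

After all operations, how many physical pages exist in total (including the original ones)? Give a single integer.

Answer: 6

Derivation:
Op 1: fork(P0) -> P1. 3 ppages; refcounts: pp0:2 pp1:2 pp2:2
Op 2: write(P0, v0, 147). refcount(pp0)=2>1 -> COPY to pp3. 4 ppages; refcounts: pp0:1 pp1:2 pp2:2 pp3:1
Op 3: write(P0, v0, 170). refcount(pp3)=1 -> write in place. 4 ppages; refcounts: pp0:1 pp1:2 pp2:2 pp3:1
Op 4: write(P1, v2, 102). refcount(pp2)=2>1 -> COPY to pp4. 5 ppages; refcounts: pp0:1 pp1:2 pp2:1 pp3:1 pp4:1
Op 5: fork(P1) -> P2. 5 ppages; refcounts: pp0:2 pp1:3 pp2:1 pp3:1 pp4:2
Op 6: read(P0, v2) -> 31. No state change.
Op 7: fork(P2) -> P3. 5 ppages; refcounts: pp0:3 pp1:4 pp2:1 pp3:1 pp4:3
Op 8: write(P0, v2, 138). refcount(pp2)=1 -> write in place. 5 ppages; refcounts: pp0:3 pp1:4 pp2:1 pp3:1 pp4:3
Op 9: write(P2, v2, 197). refcount(pp4)=3>1 -> COPY to pp5. 6 ppages; refcounts: pp0:3 pp1:4 pp2:1 pp3:1 pp4:2 pp5:1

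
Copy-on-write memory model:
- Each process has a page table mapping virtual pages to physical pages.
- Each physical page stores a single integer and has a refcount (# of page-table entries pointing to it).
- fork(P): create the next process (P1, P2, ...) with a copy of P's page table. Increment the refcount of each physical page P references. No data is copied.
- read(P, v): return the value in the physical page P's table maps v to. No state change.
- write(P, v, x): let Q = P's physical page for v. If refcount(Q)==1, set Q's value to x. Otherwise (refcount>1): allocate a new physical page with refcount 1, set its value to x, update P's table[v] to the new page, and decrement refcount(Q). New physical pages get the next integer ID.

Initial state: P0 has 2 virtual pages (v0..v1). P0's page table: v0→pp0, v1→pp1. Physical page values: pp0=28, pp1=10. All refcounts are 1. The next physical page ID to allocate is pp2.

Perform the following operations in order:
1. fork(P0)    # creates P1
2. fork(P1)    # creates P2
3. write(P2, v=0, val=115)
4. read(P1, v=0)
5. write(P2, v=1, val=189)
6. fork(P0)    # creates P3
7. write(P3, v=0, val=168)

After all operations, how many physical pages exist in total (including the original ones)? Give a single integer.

Answer: 5

Derivation:
Op 1: fork(P0) -> P1. 2 ppages; refcounts: pp0:2 pp1:2
Op 2: fork(P1) -> P2. 2 ppages; refcounts: pp0:3 pp1:3
Op 3: write(P2, v0, 115). refcount(pp0)=3>1 -> COPY to pp2. 3 ppages; refcounts: pp0:2 pp1:3 pp2:1
Op 4: read(P1, v0) -> 28. No state change.
Op 5: write(P2, v1, 189). refcount(pp1)=3>1 -> COPY to pp3. 4 ppages; refcounts: pp0:2 pp1:2 pp2:1 pp3:1
Op 6: fork(P0) -> P3. 4 ppages; refcounts: pp0:3 pp1:3 pp2:1 pp3:1
Op 7: write(P3, v0, 168). refcount(pp0)=3>1 -> COPY to pp4. 5 ppages; refcounts: pp0:2 pp1:3 pp2:1 pp3:1 pp4:1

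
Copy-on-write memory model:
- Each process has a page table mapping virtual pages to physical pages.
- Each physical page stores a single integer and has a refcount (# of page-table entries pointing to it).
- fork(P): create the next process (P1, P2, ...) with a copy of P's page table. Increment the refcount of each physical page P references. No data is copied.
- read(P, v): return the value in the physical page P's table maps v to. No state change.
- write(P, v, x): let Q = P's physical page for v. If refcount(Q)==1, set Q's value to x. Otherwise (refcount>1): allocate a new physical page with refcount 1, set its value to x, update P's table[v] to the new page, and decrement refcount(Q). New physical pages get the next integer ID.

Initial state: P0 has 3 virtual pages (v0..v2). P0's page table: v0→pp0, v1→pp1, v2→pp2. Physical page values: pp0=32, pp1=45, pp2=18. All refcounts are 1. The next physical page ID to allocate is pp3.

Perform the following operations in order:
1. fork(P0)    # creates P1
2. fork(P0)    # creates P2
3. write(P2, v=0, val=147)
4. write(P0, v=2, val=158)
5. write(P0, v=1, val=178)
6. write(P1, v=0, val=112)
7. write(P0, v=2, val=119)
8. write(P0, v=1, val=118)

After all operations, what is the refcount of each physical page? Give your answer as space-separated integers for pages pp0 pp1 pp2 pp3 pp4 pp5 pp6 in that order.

Op 1: fork(P0) -> P1. 3 ppages; refcounts: pp0:2 pp1:2 pp2:2
Op 2: fork(P0) -> P2. 3 ppages; refcounts: pp0:3 pp1:3 pp2:3
Op 3: write(P2, v0, 147). refcount(pp0)=3>1 -> COPY to pp3. 4 ppages; refcounts: pp0:2 pp1:3 pp2:3 pp3:1
Op 4: write(P0, v2, 158). refcount(pp2)=3>1 -> COPY to pp4. 5 ppages; refcounts: pp0:2 pp1:3 pp2:2 pp3:1 pp4:1
Op 5: write(P0, v1, 178). refcount(pp1)=3>1 -> COPY to pp5. 6 ppages; refcounts: pp0:2 pp1:2 pp2:2 pp3:1 pp4:1 pp5:1
Op 6: write(P1, v0, 112). refcount(pp0)=2>1 -> COPY to pp6. 7 ppages; refcounts: pp0:1 pp1:2 pp2:2 pp3:1 pp4:1 pp5:1 pp6:1
Op 7: write(P0, v2, 119). refcount(pp4)=1 -> write in place. 7 ppages; refcounts: pp0:1 pp1:2 pp2:2 pp3:1 pp4:1 pp5:1 pp6:1
Op 8: write(P0, v1, 118). refcount(pp5)=1 -> write in place. 7 ppages; refcounts: pp0:1 pp1:2 pp2:2 pp3:1 pp4:1 pp5:1 pp6:1

Answer: 1 2 2 1 1 1 1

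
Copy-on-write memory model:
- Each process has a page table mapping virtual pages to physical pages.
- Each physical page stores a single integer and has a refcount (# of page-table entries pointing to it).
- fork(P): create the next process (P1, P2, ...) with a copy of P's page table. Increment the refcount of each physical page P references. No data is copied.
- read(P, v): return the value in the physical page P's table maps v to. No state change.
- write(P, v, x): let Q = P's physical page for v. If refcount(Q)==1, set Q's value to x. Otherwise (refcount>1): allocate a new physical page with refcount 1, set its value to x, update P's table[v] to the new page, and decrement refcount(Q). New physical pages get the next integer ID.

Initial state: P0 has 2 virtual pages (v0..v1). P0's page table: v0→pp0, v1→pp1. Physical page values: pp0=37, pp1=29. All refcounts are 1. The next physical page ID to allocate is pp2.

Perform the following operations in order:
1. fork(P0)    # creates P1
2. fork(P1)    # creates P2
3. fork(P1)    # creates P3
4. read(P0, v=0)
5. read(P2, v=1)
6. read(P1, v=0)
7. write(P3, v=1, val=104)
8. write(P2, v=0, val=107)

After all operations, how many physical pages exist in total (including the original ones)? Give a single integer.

Answer: 4

Derivation:
Op 1: fork(P0) -> P1. 2 ppages; refcounts: pp0:2 pp1:2
Op 2: fork(P1) -> P2. 2 ppages; refcounts: pp0:3 pp1:3
Op 3: fork(P1) -> P3. 2 ppages; refcounts: pp0:4 pp1:4
Op 4: read(P0, v0) -> 37. No state change.
Op 5: read(P2, v1) -> 29. No state change.
Op 6: read(P1, v0) -> 37. No state change.
Op 7: write(P3, v1, 104). refcount(pp1)=4>1 -> COPY to pp2. 3 ppages; refcounts: pp0:4 pp1:3 pp2:1
Op 8: write(P2, v0, 107). refcount(pp0)=4>1 -> COPY to pp3. 4 ppages; refcounts: pp0:3 pp1:3 pp2:1 pp3:1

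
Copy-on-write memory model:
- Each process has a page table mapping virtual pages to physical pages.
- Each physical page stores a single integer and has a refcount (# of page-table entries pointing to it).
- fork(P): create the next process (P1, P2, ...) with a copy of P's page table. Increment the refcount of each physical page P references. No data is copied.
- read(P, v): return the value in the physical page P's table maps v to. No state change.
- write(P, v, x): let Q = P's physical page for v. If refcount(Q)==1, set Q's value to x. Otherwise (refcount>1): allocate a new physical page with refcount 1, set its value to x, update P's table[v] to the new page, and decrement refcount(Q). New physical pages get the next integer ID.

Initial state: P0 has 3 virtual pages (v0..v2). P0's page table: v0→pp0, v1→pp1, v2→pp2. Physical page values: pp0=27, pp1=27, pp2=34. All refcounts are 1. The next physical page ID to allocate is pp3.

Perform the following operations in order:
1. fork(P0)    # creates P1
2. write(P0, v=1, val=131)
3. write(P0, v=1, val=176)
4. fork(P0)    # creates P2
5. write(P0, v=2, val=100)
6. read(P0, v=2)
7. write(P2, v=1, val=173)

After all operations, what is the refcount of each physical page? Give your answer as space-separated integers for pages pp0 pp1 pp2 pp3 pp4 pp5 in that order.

Op 1: fork(P0) -> P1. 3 ppages; refcounts: pp0:2 pp1:2 pp2:2
Op 2: write(P0, v1, 131). refcount(pp1)=2>1 -> COPY to pp3. 4 ppages; refcounts: pp0:2 pp1:1 pp2:2 pp3:1
Op 3: write(P0, v1, 176). refcount(pp3)=1 -> write in place. 4 ppages; refcounts: pp0:2 pp1:1 pp2:2 pp3:1
Op 4: fork(P0) -> P2. 4 ppages; refcounts: pp0:3 pp1:1 pp2:3 pp3:2
Op 5: write(P0, v2, 100). refcount(pp2)=3>1 -> COPY to pp4. 5 ppages; refcounts: pp0:3 pp1:1 pp2:2 pp3:2 pp4:1
Op 6: read(P0, v2) -> 100. No state change.
Op 7: write(P2, v1, 173). refcount(pp3)=2>1 -> COPY to pp5. 6 ppages; refcounts: pp0:3 pp1:1 pp2:2 pp3:1 pp4:1 pp5:1

Answer: 3 1 2 1 1 1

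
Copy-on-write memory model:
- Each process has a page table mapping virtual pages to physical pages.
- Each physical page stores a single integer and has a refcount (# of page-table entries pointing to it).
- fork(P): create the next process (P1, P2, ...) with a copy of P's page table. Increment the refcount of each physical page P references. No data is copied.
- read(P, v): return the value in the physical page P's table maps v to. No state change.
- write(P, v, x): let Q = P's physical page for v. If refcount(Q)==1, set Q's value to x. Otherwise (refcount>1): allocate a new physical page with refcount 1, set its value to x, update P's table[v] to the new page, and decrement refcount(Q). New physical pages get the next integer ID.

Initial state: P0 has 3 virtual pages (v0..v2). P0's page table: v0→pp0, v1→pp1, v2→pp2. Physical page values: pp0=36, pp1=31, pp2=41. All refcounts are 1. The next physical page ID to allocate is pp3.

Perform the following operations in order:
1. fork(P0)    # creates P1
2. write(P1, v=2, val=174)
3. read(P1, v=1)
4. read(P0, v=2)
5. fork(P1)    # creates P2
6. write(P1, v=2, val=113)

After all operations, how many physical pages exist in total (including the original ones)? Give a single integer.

Op 1: fork(P0) -> P1. 3 ppages; refcounts: pp0:2 pp1:2 pp2:2
Op 2: write(P1, v2, 174). refcount(pp2)=2>1 -> COPY to pp3. 4 ppages; refcounts: pp0:2 pp1:2 pp2:1 pp3:1
Op 3: read(P1, v1) -> 31. No state change.
Op 4: read(P0, v2) -> 41. No state change.
Op 5: fork(P1) -> P2. 4 ppages; refcounts: pp0:3 pp1:3 pp2:1 pp3:2
Op 6: write(P1, v2, 113). refcount(pp3)=2>1 -> COPY to pp4. 5 ppages; refcounts: pp0:3 pp1:3 pp2:1 pp3:1 pp4:1

Answer: 5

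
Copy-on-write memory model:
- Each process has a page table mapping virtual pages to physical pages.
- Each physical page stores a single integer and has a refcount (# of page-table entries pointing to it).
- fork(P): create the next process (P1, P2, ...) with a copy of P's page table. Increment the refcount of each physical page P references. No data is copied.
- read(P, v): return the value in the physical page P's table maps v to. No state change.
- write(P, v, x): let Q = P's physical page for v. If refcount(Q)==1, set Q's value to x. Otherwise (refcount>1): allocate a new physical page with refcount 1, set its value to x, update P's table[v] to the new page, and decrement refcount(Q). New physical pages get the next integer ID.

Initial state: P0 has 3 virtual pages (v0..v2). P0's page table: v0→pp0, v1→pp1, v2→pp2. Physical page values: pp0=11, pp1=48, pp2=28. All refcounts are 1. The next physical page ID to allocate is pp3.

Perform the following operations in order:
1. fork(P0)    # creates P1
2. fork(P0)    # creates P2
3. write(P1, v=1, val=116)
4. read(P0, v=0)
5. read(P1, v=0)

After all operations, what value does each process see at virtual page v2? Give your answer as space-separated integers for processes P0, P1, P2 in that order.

Op 1: fork(P0) -> P1. 3 ppages; refcounts: pp0:2 pp1:2 pp2:2
Op 2: fork(P0) -> P2. 3 ppages; refcounts: pp0:3 pp1:3 pp2:3
Op 3: write(P1, v1, 116). refcount(pp1)=3>1 -> COPY to pp3. 4 ppages; refcounts: pp0:3 pp1:2 pp2:3 pp3:1
Op 4: read(P0, v0) -> 11. No state change.
Op 5: read(P1, v0) -> 11. No state change.
P0: v2 -> pp2 = 28
P1: v2 -> pp2 = 28
P2: v2 -> pp2 = 28

Answer: 28 28 28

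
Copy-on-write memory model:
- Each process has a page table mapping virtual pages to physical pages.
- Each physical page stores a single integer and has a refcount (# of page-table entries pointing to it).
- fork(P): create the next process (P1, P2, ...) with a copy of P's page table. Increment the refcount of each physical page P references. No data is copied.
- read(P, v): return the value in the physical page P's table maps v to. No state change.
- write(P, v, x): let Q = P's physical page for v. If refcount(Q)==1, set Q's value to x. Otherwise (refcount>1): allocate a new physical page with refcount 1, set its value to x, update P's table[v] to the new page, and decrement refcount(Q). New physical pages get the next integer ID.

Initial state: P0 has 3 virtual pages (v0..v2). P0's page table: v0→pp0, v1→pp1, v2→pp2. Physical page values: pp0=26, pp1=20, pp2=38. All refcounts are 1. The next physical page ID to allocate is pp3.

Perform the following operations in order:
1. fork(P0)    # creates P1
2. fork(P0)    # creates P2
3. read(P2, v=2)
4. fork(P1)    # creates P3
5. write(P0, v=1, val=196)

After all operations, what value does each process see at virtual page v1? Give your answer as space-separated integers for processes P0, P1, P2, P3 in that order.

Answer: 196 20 20 20

Derivation:
Op 1: fork(P0) -> P1. 3 ppages; refcounts: pp0:2 pp1:2 pp2:2
Op 2: fork(P0) -> P2. 3 ppages; refcounts: pp0:3 pp1:3 pp2:3
Op 3: read(P2, v2) -> 38. No state change.
Op 4: fork(P1) -> P3. 3 ppages; refcounts: pp0:4 pp1:4 pp2:4
Op 5: write(P0, v1, 196). refcount(pp1)=4>1 -> COPY to pp3. 4 ppages; refcounts: pp0:4 pp1:3 pp2:4 pp3:1
P0: v1 -> pp3 = 196
P1: v1 -> pp1 = 20
P2: v1 -> pp1 = 20
P3: v1 -> pp1 = 20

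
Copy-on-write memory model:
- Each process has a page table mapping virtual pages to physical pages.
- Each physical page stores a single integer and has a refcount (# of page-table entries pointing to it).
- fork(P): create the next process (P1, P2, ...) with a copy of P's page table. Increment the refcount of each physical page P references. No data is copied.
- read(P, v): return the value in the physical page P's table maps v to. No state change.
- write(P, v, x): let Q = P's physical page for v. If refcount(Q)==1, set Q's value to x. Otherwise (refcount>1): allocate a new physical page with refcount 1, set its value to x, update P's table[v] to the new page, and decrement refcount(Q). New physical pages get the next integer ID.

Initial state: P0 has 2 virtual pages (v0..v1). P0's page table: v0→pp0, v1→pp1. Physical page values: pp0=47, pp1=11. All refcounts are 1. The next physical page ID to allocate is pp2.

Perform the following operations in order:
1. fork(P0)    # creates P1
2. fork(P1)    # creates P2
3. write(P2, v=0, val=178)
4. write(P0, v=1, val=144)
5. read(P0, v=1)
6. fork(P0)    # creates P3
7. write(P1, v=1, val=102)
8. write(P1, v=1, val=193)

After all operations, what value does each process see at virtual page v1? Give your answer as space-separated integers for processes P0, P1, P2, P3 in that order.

Op 1: fork(P0) -> P1. 2 ppages; refcounts: pp0:2 pp1:2
Op 2: fork(P1) -> P2. 2 ppages; refcounts: pp0:3 pp1:3
Op 3: write(P2, v0, 178). refcount(pp0)=3>1 -> COPY to pp2. 3 ppages; refcounts: pp0:2 pp1:3 pp2:1
Op 4: write(P0, v1, 144). refcount(pp1)=3>1 -> COPY to pp3. 4 ppages; refcounts: pp0:2 pp1:2 pp2:1 pp3:1
Op 5: read(P0, v1) -> 144. No state change.
Op 6: fork(P0) -> P3. 4 ppages; refcounts: pp0:3 pp1:2 pp2:1 pp3:2
Op 7: write(P1, v1, 102). refcount(pp1)=2>1 -> COPY to pp4. 5 ppages; refcounts: pp0:3 pp1:1 pp2:1 pp3:2 pp4:1
Op 8: write(P1, v1, 193). refcount(pp4)=1 -> write in place. 5 ppages; refcounts: pp0:3 pp1:1 pp2:1 pp3:2 pp4:1
P0: v1 -> pp3 = 144
P1: v1 -> pp4 = 193
P2: v1 -> pp1 = 11
P3: v1 -> pp3 = 144

Answer: 144 193 11 144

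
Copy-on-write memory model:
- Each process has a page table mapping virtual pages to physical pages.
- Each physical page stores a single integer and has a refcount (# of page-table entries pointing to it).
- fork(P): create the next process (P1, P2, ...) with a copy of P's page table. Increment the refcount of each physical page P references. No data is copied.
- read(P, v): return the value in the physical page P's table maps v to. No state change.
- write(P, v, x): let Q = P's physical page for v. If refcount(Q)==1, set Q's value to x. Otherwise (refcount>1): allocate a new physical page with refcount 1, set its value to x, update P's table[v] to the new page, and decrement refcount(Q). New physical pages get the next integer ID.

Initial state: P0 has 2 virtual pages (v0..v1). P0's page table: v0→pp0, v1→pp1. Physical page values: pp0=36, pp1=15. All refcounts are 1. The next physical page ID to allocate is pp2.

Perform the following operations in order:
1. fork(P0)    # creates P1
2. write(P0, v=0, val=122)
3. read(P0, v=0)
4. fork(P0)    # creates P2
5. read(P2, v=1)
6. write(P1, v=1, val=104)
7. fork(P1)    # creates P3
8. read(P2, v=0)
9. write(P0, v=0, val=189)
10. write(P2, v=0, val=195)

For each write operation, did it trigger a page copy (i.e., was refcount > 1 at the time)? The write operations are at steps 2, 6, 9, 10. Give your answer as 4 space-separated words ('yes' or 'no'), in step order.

Op 1: fork(P0) -> P1. 2 ppages; refcounts: pp0:2 pp1:2
Op 2: write(P0, v0, 122). refcount(pp0)=2>1 -> COPY to pp2. 3 ppages; refcounts: pp0:1 pp1:2 pp2:1
Op 3: read(P0, v0) -> 122. No state change.
Op 4: fork(P0) -> P2. 3 ppages; refcounts: pp0:1 pp1:3 pp2:2
Op 5: read(P2, v1) -> 15. No state change.
Op 6: write(P1, v1, 104). refcount(pp1)=3>1 -> COPY to pp3. 4 ppages; refcounts: pp0:1 pp1:2 pp2:2 pp3:1
Op 7: fork(P1) -> P3. 4 ppages; refcounts: pp0:2 pp1:2 pp2:2 pp3:2
Op 8: read(P2, v0) -> 122. No state change.
Op 9: write(P0, v0, 189). refcount(pp2)=2>1 -> COPY to pp4. 5 ppages; refcounts: pp0:2 pp1:2 pp2:1 pp3:2 pp4:1
Op 10: write(P2, v0, 195). refcount(pp2)=1 -> write in place. 5 ppages; refcounts: pp0:2 pp1:2 pp2:1 pp3:2 pp4:1

yes yes yes no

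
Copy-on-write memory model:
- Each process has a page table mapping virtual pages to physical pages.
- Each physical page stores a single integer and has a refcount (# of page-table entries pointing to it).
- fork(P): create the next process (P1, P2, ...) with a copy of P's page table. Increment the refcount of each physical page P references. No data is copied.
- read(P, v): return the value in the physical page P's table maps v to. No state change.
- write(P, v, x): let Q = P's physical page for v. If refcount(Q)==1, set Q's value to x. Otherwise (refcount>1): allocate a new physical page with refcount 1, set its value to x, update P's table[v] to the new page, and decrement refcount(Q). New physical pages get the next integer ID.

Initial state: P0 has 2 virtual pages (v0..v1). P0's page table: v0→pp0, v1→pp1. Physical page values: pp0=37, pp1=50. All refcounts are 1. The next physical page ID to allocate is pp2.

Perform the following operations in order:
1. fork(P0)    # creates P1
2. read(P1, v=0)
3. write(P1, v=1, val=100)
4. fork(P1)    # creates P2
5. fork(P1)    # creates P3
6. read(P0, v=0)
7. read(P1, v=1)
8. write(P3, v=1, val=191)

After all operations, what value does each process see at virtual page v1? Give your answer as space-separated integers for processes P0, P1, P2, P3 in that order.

Answer: 50 100 100 191

Derivation:
Op 1: fork(P0) -> P1. 2 ppages; refcounts: pp0:2 pp1:2
Op 2: read(P1, v0) -> 37. No state change.
Op 3: write(P1, v1, 100). refcount(pp1)=2>1 -> COPY to pp2. 3 ppages; refcounts: pp0:2 pp1:1 pp2:1
Op 4: fork(P1) -> P2. 3 ppages; refcounts: pp0:3 pp1:1 pp2:2
Op 5: fork(P1) -> P3. 3 ppages; refcounts: pp0:4 pp1:1 pp2:3
Op 6: read(P0, v0) -> 37. No state change.
Op 7: read(P1, v1) -> 100. No state change.
Op 8: write(P3, v1, 191). refcount(pp2)=3>1 -> COPY to pp3. 4 ppages; refcounts: pp0:4 pp1:1 pp2:2 pp3:1
P0: v1 -> pp1 = 50
P1: v1 -> pp2 = 100
P2: v1 -> pp2 = 100
P3: v1 -> pp3 = 191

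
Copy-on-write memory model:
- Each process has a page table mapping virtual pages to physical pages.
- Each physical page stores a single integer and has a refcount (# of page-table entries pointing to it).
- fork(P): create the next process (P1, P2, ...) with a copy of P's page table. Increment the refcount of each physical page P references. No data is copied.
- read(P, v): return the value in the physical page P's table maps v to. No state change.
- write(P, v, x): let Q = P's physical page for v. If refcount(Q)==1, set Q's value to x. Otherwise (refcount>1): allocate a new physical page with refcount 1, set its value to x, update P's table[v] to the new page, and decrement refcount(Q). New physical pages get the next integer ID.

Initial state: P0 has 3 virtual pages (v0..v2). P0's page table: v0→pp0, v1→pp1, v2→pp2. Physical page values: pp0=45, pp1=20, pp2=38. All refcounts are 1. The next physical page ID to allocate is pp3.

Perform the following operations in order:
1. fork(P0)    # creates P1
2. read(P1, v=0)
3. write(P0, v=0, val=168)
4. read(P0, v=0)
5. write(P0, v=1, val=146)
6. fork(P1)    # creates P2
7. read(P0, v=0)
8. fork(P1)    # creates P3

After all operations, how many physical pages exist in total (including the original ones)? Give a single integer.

Op 1: fork(P0) -> P1. 3 ppages; refcounts: pp0:2 pp1:2 pp2:2
Op 2: read(P1, v0) -> 45. No state change.
Op 3: write(P0, v0, 168). refcount(pp0)=2>1 -> COPY to pp3. 4 ppages; refcounts: pp0:1 pp1:2 pp2:2 pp3:1
Op 4: read(P0, v0) -> 168. No state change.
Op 5: write(P0, v1, 146). refcount(pp1)=2>1 -> COPY to pp4. 5 ppages; refcounts: pp0:1 pp1:1 pp2:2 pp3:1 pp4:1
Op 6: fork(P1) -> P2. 5 ppages; refcounts: pp0:2 pp1:2 pp2:3 pp3:1 pp4:1
Op 7: read(P0, v0) -> 168. No state change.
Op 8: fork(P1) -> P3. 5 ppages; refcounts: pp0:3 pp1:3 pp2:4 pp3:1 pp4:1

Answer: 5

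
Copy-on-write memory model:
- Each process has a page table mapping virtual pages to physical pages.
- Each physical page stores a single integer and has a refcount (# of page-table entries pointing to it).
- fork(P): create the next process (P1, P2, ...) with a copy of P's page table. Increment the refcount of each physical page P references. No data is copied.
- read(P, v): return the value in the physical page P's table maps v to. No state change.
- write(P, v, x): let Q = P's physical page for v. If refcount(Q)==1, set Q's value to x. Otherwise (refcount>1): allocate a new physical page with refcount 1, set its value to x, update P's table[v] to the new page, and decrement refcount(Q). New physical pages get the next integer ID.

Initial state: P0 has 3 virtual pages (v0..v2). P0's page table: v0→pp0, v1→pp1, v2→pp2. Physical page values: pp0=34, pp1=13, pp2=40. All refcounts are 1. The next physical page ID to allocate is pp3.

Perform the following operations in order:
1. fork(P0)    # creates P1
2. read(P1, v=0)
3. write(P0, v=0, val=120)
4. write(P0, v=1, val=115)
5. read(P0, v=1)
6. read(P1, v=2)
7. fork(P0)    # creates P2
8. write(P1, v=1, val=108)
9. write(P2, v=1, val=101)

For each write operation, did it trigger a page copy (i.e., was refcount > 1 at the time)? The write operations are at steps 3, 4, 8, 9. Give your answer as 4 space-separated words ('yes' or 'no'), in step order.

Op 1: fork(P0) -> P1. 3 ppages; refcounts: pp0:2 pp1:2 pp2:2
Op 2: read(P1, v0) -> 34. No state change.
Op 3: write(P0, v0, 120). refcount(pp0)=2>1 -> COPY to pp3. 4 ppages; refcounts: pp0:1 pp1:2 pp2:2 pp3:1
Op 4: write(P0, v1, 115). refcount(pp1)=2>1 -> COPY to pp4. 5 ppages; refcounts: pp0:1 pp1:1 pp2:2 pp3:1 pp4:1
Op 5: read(P0, v1) -> 115. No state change.
Op 6: read(P1, v2) -> 40. No state change.
Op 7: fork(P0) -> P2. 5 ppages; refcounts: pp0:1 pp1:1 pp2:3 pp3:2 pp4:2
Op 8: write(P1, v1, 108). refcount(pp1)=1 -> write in place. 5 ppages; refcounts: pp0:1 pp1:1 pp2:3 pp3:2 pp4:2
Op 9: write(P2, v1, 101). refcount(pp4)=2>1 -> COPY to pp5. 6 ppages; refcounts: pp0:1 pp1:1 pp2:3 pp3:2 pp4:1 pp5:1

yes yes no yes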